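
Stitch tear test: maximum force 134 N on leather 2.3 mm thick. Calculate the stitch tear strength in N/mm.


58.3 N/mm


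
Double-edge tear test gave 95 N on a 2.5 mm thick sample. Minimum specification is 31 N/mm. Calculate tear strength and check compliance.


Tear strength = 38.0 N/mm
Compliant: Yes

Tear strength = 95 / 2.5 = 38.0 N/mm
Required minimum = 31 N/mm
Compliant: Yes


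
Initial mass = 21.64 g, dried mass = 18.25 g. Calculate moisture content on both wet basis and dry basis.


Wet basis = 15.7%
Dry basis = 18.6%

Moisture lost = 21.64 - 18.25 = 3.39 g
Wet basis MC = 3.39 / 21.64 x 100 = 15.7%
Dry basis MC = 3.39 / 18.25 x 100 = 18.6%


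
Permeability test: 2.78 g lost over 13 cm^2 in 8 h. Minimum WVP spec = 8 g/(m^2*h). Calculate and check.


WVP = 267.31 g/(m^2*h)
Meets specification: Yes

WVP = 2.78 / (13 x 8) x 10000 = 267.31 g/(m^2*h)
Minimum: 8 g/(m^2*h)
Meets spec: Yes


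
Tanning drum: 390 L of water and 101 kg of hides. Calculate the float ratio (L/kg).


3.9


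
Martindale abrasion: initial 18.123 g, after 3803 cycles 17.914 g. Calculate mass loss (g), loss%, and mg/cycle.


Loss = 18.123 - 17.914 = 0.209 g
Loss% = 0.209 / 18.123 x 100 = 1.15%
Rate = 0.209 / 3803 x 1000 = 0.055 mg/cycle


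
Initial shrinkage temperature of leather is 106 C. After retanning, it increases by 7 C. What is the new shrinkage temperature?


113 C


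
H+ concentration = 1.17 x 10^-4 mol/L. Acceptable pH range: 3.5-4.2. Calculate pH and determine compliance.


pH = -log10(1.17 x 10^-4) = 3.93
Range: 3.5 to 4.2
Compliant: Yes


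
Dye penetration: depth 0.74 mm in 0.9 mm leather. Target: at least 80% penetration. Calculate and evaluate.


Penetration = 82.2%
Meets target: Yes

Penetration = 0.74 / 0.9 x 100 = 82.2%
Target: 80%
Meets target: Yes


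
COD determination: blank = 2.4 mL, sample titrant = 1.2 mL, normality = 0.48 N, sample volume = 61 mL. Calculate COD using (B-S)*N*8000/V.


75.5 mg/L


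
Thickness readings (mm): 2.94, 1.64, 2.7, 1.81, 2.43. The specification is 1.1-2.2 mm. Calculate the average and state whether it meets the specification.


Sum = 11.52
Average = 11.52 / 5 = 2.30 mm
Specification range: 1.1 to 2.2 mm
Within spec: No


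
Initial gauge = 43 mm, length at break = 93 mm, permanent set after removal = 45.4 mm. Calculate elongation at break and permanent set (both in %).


Elongation at break = 116.3%
Permanent set = 5.6%

Elongation at break = (93 - 43) / 43 x 100 = 116.3%
Permanent set = (45.4 - 43) / 43 x 100 = 5.6%


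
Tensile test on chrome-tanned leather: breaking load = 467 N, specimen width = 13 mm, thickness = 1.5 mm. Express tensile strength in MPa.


Cross-section = 13 x 1.5 = 19.5 mm^2
TS = 467 / 19.5 = 23.95 MPa
(1 N/mm^2 = 1 MPa)


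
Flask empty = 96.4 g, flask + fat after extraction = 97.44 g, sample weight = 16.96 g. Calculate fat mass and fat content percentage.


Fat mass = 97.44 - 96.4 = 1.04 g
Fat% = 1.04 / 16.96 x 100 = 6.1%


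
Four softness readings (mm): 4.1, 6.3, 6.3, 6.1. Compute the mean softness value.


5.70 mm


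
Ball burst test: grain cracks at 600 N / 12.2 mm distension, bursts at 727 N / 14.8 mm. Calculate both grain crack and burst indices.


Crack index = 49.2 N/mm
Burst index = 49.1 N/mm

Crack index = 600 / 12.2 = 49.2 N/mm
Burst index = 727 / 14.8 = 49.1 N/mm


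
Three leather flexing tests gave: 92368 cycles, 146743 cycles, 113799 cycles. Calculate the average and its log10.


Average = (92368 + 146743 + 113799) / 3 = 117637 cycles
log10(117637) = 5.07


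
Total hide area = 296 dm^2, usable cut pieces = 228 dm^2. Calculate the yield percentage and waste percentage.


Yield = 228 / 296 x 100 = 77.0%
Waste = 296 - 228 = 68 dm^2
Waste% = 100 - 77.0 = 23.0%


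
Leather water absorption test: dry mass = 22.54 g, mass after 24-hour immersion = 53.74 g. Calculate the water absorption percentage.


Water absorbed = 53.74 - 22.54 = 31.20 g
WA% = 31.20 / 22.54 x 100 = 138.4%


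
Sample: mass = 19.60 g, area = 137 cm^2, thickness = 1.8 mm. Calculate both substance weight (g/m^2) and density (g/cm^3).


SW = 19.60 / 137 x 10000 = 1430.7 g/m^2
Volume = 137 x 1.8 / 10 = 24.66 cm^3
Density = 19.60 / 24.66 = 0.795 g/cm^3


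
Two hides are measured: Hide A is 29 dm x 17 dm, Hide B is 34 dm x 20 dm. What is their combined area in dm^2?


1173 dm^2


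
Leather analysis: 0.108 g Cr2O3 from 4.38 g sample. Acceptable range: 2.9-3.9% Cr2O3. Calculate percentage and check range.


Cr2O3 = 2.47%
Within range: No

Cr2O3% = 0.108 / 4.38 x 100 = 2.47%
Acceptable range: 2.9 to 3.9%
Within range: No


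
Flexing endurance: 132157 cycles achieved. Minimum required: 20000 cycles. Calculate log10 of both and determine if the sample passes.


log10(132157) = 5.12
log10(20000) = 4.30
Passes: Yes


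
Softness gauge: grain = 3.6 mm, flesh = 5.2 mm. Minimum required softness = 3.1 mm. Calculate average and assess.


Average = (3.6 + 5.2) / 2 = 4.40 mm
Minimum = 3.1 mm
Meets requirement: Yes


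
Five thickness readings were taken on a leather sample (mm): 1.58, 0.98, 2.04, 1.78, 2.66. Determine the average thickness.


Sum = 1.58 + 0.98 + 2.04 + 1.78 + 2.66 = 9.04
Average = 9.04 / 5 = 1.81 mm


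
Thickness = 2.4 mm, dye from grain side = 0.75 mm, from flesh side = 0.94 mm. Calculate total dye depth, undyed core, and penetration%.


Total dyed = 1.69 mm
Undyed core = 0.71 mm
Penetration = 70.4%


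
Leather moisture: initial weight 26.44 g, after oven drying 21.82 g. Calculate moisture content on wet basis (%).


17.5%


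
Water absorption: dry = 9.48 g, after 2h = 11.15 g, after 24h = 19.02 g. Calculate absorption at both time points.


2h absorption = 17.6%
24h absorption = 100.6%


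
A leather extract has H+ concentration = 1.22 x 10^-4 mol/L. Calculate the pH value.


pH = -log10[H+]
pH = -log10(1.22 x 10^-4) = 3.91


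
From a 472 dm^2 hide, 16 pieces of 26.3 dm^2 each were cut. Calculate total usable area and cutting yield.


Total usable = 16 x 26.3 = 420.8 dm^2
Yield = 420.8 / 472 x 100 = 89.2%


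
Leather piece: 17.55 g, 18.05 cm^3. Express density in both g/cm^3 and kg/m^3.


0.972 g/cm^3
972 kg/m^3


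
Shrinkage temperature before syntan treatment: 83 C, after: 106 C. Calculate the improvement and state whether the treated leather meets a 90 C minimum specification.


Improvement = 106 - 83 = 23 C
Spec check: 106 C >= 90 C? Yes


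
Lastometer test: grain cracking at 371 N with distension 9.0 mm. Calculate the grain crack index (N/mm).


41.2 N/mm


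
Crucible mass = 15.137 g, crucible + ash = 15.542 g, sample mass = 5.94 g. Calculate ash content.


Ash mass = 0.405 g
Ash content = 6.82%

Ash mass = 15.542 - 15.137 = 0.405 g
Ash% = 0.405 / 5.94 x 100 = 6.82%


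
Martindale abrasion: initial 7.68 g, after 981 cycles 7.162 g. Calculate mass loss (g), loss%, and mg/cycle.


Mass loss = 0.518 g
Loss = 6.74%
Rate = 0.528 mg/cycle


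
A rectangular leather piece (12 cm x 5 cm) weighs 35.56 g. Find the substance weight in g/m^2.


Area = 12 x 5 = 60 cm^2
SW = 35.56 / 60 x 10000 = 5926.7 g/m^2


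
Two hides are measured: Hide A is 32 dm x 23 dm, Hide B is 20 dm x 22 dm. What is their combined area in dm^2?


1176 dm^2

Hide A area = 32 x 23 = 736 dm^2
Hide B area = 20 x 22 = 440 dm^2
Total = 736 + 440 = 1176 dm^2


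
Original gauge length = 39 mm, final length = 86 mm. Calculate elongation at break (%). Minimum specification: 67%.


Extension = 86 - 39 = 47 mm
Elongation = 47 / 39 x 100 = 120.5%
Minimum required: 67%
Meets specification: Yes


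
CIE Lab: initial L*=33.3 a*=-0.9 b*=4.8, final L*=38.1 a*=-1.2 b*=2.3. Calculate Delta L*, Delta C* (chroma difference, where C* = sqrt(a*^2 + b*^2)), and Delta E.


Delta L* = 4.8
Delta C* = -2.29
Delta E = 5.42


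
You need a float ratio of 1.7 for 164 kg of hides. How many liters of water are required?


278.8 L

Water = hide weight x target ratio
Water = 164 x 1.7 = 278.8 L


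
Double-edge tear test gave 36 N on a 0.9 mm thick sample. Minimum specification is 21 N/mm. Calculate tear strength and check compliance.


Tear strength = 36 / 0.9 = 40.0 N/mm
Required minimum = 21 N/mm
Compliant: Yes


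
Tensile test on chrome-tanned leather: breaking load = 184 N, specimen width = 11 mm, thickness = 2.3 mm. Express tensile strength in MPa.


7.27 MPa

Cross-section = 11 x 2.3 = 25.3 mm^2
TS = 184 / 25.3 = 7.27 MPa
(1 N/mm^2 = 1 MPa)


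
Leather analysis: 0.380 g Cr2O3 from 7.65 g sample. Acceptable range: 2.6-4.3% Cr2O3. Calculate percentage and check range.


Cr2O3% = 0.380 / 7.65 x 100 = 4.97%
Acceptable range: 2.6 to 4.3%
Within range: No


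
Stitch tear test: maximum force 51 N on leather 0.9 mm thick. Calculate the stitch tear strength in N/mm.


Stitch tear strength = force / thickness
STS = 51 / 0.9 = 56.7 N/mm


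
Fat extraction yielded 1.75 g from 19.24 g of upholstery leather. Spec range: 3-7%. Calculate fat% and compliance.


Fat% = 1.75 / 19.24 x 100 = 9.1%
Spec range: 3-7%
Compliant: No


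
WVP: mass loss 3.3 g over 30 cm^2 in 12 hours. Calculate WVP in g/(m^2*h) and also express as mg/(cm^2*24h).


WVP = 3.3 / (30 x 12) x 10000 = 91.67 g/(m^2*h)
Mass loss in mg = 3.3 x 1000 = 3300 mg
Per cm^2 per 24h in mg: 3300 x 24 / (30 x 12) = 79200 / 360 = 220.00 mg/(cm^2*24h)


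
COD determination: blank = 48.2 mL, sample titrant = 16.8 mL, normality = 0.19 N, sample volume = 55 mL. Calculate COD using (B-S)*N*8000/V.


867.8 mg/L

COD = (48.2 - 16.8) x 0.19 x 8000 / 55
COD = 31.4 x 0.19 x 8000 / 55
COD = 867.8 mg/L


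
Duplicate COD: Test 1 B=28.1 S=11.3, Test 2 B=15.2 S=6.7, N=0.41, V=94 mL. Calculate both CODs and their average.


COD1 = (28.1 - 11.3) x 0.41 x 8000 / 94 = 586.2 mg/L
COD2 = (15.2 - 6.7) x 0.41 x 8000 / 94 = 296.6 mg/L
Average = (586.2 + 296.6) / 2 = 441.4 mg/L


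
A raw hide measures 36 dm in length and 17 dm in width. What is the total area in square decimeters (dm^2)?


Area = length x width
Area = 36 x 17 = 612 dm^2


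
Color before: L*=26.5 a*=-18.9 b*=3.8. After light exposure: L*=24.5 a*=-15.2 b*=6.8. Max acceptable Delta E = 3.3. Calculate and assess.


dL = -2.0, da = 3.7, db = 3.0
dE = sqrt((-2.0)^2 + (3.7)^2 + (3.0)^2) = 5.17
Max = 3.3
Passes: No


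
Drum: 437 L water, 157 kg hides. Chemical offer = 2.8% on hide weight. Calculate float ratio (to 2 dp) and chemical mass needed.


Float ratio = 437 / 157 = 2.78
Chemical = 157 x 2.8 / 100 = 4.396 kg


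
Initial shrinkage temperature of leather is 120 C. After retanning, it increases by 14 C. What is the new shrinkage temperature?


134 C


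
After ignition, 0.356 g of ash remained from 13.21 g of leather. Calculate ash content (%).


2.69%

Ash% = 0.356 / 13.21 x 100
Ash% = 2.69%


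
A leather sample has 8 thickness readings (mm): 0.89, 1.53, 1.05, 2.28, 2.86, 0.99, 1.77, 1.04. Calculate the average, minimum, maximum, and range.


Sum = 12.41
Average = 12.41 / 8 = 1.55 mm
Minimum = 0.89 mm
Maximum = 2.86 mm
Range = 2.86 - 0.89 = 1.97 mm


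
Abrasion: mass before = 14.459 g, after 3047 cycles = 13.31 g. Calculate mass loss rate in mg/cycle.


Mass loss = 14.459 - 13.31 = 1.149 g
Rate = 1.149 / 3047 x 1000 = 0.377 mg/cycle


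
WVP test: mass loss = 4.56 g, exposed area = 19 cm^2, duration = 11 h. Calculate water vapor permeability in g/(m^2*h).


218.18 g/(m^2*h)

WVP = mass_loss / (area x time) x 10000
WVP = 4.56 / (19 x 11) x 10000
WVP = 4.56 / 209 x 10000 = 218.18 g/(m^2*h)


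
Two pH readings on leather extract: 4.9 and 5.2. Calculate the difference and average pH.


Difference = |4.9 - 5.2| = 0.3
Average = (4.9 + 5.2) / 2 = 5.05


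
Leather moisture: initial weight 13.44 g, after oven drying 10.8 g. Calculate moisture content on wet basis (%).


19.6%

Moisture = 13.44 - 10.8 = 2.64 g
MC = 2.64 / 13.44 x 100 = 19.6%


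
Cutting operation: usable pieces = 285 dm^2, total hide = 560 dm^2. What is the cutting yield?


50.9%

Yield = usable / total x 100
Yield = 285 / 560 x 100 = 50.9%


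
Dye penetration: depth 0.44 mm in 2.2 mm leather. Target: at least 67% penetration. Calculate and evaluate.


Penetration = 0.44 / 2.2 x 100 = 20.0%
Target: 67%
Meets target: No


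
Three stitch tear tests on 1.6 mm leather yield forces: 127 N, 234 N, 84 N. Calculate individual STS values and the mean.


STS1 = 127 / 1.6 = 79.4 N/mm
STS2 = 234 / 1.6 = 146.3 N/mm
STS3 = 84 / 1.6 = 52.5 N/mm
Mean = (79.4 + 146.3 + 52.5) / 3 = 92.7 N/mm


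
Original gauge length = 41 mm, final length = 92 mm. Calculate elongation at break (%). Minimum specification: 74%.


Elongation = 124.4%
Meets spec: Yes


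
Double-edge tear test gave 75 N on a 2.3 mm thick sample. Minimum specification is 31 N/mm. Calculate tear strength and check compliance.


Tear strength = 75 / 2.3 = 32.6 N/mm
Required minimum = 31 N/mm
Compliant: Yes


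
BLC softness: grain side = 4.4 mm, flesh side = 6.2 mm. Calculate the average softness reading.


5.30 mm


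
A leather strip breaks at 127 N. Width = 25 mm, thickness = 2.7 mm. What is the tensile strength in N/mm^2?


Cross-sectional area = 25 x 2.7 = 67.5 mm^2
Tensile strength = 127 / 67.5 = 1.88 N/mm^2


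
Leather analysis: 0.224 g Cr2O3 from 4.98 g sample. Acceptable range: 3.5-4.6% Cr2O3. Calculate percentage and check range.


Cr2O3 = 4.50%
Within range: Yes


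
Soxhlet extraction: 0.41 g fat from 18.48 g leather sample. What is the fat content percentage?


2.2%


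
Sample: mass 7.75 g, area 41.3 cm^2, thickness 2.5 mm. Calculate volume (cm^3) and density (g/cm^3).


Thickness in cm = 2.5 / 10 = 0.25 cm
Volume = 41.3 x 0.25 = 10.325 cm^3
Density = 7.75 / 10.325 = 0.751 g/cm^3


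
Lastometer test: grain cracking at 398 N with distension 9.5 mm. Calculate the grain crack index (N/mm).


Grain crack index = force / distension
Index = 398 / 9.5 = 41.9 N/mm


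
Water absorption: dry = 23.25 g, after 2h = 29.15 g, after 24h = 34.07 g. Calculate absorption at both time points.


WA (2h) = (29.15 - 23.25) / 23.25 x 100 = 25.4%
WA (24h) = (34.07 - 23.25) / 23.25 x 100 = 46.5%


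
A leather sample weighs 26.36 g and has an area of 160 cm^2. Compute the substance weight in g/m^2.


Substance weight = mass / area x 10000
SW = 26.36 / 160 x 10000
SW = 1647.5 g/m^2


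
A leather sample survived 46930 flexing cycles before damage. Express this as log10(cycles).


4.67

log10(46930) = 4.67


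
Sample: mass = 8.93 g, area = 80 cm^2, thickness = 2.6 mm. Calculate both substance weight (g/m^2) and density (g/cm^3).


SW = 8.93 / 80 x 10000 = 1116.3 g/m^2
Volume = 80 x 2.6 / 10 = 20.80 cm^3
Density = 8.93 / 20.80 = 0.429 g/cm^3


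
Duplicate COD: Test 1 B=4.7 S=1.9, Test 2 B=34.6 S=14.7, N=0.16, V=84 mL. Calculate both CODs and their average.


COD1 = (4.7 - 1.9) x 0.16 x 8000 / 84 = 42.7 mg/L
COD2 = (34.6 - 14.7) x 0.16 x 8000 / 84 = 303.2 mg/L
Average = (42.7 + 303.2) / 2 = 173.0 mg/L


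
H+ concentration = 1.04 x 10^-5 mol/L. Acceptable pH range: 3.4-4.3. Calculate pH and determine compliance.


pH = -log10(1.04 x 10^-5) = 4.98
Range: 3.4 to 4.3
Compliant: No


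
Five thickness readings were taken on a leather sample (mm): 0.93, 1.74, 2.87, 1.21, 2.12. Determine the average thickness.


Sum = 0.93 + 1.74 + 2.87 + 1.21 + 2.12 = 8.87
Average = 8.87 / 5 = 1.77 mm


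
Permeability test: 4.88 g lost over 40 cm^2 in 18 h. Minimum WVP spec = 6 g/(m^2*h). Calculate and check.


WVP = 4.88 / (40 x 18) x 10000 = 67.78 g/(m^2*h)
Minimum: 6 g/(m^2*h)
Meets spec: Yes


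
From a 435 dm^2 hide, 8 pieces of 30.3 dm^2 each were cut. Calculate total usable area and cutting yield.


Usable area = 242.4 dm^2
Yield = 55.7%

Total usable = 8 x 30.3 = 242.4 dm^2
Yield = 242.4 / 435 x 100 = 55.7%


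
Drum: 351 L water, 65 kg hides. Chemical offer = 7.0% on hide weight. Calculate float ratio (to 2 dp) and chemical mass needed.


Float ratio = 351 / 65 = 5.40
Chemical = 65 x 7.0 / 100 = 4.55 kg


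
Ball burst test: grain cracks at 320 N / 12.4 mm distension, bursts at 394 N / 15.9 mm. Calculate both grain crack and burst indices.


Crack index = 25.8 N/mm
Burst index = 24.8 N/mm


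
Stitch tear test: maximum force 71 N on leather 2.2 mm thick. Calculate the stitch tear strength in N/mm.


Stitch tear strength = force / thickness
STS = 71 / 2.2 = 32.3 N/mm


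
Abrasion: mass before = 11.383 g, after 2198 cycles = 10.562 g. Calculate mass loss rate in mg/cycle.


0.374 mg/cycle

Mass loss = 11.383 - 10.562 = 0.821 g
Rate = 0.821 / 2198 x 1000 = 0.374 mg/cycle


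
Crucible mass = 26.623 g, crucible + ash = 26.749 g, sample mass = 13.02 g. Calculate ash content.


Ash mass = 26.749 - 26.623 = 0.126 g
Ash% = 0.126 / 13.02 x 100 = 0.97%


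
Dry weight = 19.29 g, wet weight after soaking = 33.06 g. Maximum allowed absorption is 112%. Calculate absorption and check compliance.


Absorption = 71.4%
Compliant: Yes

WA = (33.06 - 19.29) / 19.29 x 100 = 71.4%
Maximum allowed: 112%
Compliant: Yes


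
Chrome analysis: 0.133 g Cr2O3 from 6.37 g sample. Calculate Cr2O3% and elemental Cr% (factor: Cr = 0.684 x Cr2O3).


Cr2O3 = 2.09%
Cr = 1.43%

Cr2O3% = 0.133 / 6.37 x 100 = 2.09%
Cr% = 2.09 x 0.684 = 1.43%


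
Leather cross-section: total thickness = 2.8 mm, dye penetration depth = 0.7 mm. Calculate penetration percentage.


Penetration% = 0.7 / 2.8 x 100
Penetration = 25.0%


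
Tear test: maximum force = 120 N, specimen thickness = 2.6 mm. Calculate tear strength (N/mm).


Tear strength = force / thickness
Tear = 120 / 2.6 = 46.2 N/mm


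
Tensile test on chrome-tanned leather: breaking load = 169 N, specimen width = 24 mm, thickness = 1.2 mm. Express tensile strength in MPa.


Cross-section = 24 x 1.2 = 28.8 mm^2
TS = 169 / 28.8 = 5.87 MPa
(1 N/mm^2 = 1 MPa)


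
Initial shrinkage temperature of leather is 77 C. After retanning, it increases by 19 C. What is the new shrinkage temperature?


New Ts = 77 + 19 = 96 C


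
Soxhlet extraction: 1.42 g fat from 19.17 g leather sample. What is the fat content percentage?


Fat content = 1.42 / 19.17 x 100
Fat = 7.4%


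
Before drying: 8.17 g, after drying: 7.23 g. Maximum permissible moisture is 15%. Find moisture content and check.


MC = (8.17 - 7.23) / 8.17 x 100 = 11.5%
Maximum: 15%
Acceptable: Yes


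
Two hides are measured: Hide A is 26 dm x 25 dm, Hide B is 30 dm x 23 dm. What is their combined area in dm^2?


Hide A area = 26 x 25 = 650 dm^2
Hide B area = 30 x 23 = 690 dm^2
Total = 650 + 690 = 1340 dm^2


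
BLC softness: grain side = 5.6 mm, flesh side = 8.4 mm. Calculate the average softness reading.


7.00 mm


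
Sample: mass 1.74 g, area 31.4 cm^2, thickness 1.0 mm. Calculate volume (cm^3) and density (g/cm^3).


Thickness in cm = 1.0 / 10 = 0.10 cm
Volume = 31.4 x 0.10 = 3.140 cm^3
Density = 1.74 / 3.140 = 0.554 g/cm^3


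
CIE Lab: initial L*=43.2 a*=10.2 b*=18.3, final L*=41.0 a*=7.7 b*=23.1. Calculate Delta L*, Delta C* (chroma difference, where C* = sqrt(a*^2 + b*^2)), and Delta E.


Delta L* = -2.2
Delta C* = 3.40
Delta E = 5.84

Delta L* = 41.0 - 43.2 = -2.2
C1* = sqrt((10.2)^2 + (18.3)^2) = 20.951
C2* = sqrt((7.7)^2 + (23.1)^2) = 24.350
Delta C* = 24.350 - 20.951 = 3.40
Delta E = sqrt((-2.2)^2 + (-2.5)^2 + (4.8)^2) = 5.84


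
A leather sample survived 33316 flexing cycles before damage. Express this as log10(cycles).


4.52

log10(33316) = 4.52


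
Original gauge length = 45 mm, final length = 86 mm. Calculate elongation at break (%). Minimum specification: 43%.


Elongation = 91.1%
Meets spec: Yes

Extension = 86 - 45 = 41 mm
Elongation = 41 / 45 x 100 = 91.1%
Minimum required: 43%
Meets specification: Yes


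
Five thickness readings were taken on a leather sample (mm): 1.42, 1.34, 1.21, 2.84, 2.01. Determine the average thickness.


1.76 mm

Sum = 1.42 + 1.34 + 1.21 + 2.84 + 2.01 = 8.82
Average = 8.82 / 5 = 1.76 mm


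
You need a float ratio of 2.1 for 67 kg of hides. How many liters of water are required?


Water = hide weight x target ratio
Water = 67 x 2.1 = 140.7 L


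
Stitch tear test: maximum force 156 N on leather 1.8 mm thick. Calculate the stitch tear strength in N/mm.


Stitch tear strength = force / thickness
STS = 156 / 1.8 = 86.7 N/mm


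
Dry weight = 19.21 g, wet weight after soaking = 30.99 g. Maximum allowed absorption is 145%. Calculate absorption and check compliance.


WA = (30.99 - 19.21) / 19.21 x 100 = 61.3%
Maximum allowed: 145%
Compliant: Yes


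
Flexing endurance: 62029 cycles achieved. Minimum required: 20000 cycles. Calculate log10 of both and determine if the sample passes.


log10(62029) = 4.79
log10(20000) = 4.30
Passes: Yes


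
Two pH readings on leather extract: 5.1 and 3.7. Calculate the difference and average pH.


Difference = |5.1 - 3.7| = 1.4
Average = (5.1 + 3.7) / 2 = 4.40


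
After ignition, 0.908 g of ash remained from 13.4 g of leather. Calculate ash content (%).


6.78%


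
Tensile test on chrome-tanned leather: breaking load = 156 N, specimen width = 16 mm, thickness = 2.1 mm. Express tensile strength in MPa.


4.64 MPa


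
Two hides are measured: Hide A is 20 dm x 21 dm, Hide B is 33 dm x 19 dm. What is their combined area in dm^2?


Hide A area = 20 x 21 = 420 dm^2
Hide B area = 33 x 19 = 627 dm^2
Total = 420 + 627 = 1047 dm^2


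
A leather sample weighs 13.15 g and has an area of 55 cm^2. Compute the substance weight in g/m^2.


Substance weight = mass / area x 10000
SW = 13.15 / 55 x 10000
SW = 2390.9 g/m^2


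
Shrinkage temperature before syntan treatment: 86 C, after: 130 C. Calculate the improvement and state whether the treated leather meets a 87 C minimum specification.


Improvement = 130 - 86 = 44 C
Spec check: 130 C >= 87 C? Yes


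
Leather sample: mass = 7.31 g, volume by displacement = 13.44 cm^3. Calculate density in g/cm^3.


Density = mass / volume
Density = 7.31 / 13.44 = 0.544 g/cm^3


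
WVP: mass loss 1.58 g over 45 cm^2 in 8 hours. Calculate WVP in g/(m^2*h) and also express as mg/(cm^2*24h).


WVP = 1.58 / (45 x 8) x 10000 = 43.89 g/(m^2*h)
Mass loss in mg = 1.58 x 1000 = 1580 mg
Per cm^2 per 24h in mg: 1580 x 24 / (45 x 8) = 37920 / 360 = 105.33 mg/(cm^2*24h)


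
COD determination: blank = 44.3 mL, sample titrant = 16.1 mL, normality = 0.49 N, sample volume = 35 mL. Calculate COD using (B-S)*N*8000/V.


3158.4 mg/L


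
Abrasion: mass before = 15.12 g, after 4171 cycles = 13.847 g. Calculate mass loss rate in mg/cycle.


0.305 mg/cycle


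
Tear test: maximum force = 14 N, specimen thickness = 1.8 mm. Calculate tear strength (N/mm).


7.8 N/mm

Tear strength = force / thickness
Tear = 14 / 1.8 = 7.8 N/mm


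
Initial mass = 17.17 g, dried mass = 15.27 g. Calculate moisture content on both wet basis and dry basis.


Wet basis = 11.1%
Dry basis = 12.4%

Moisture lost = 17.17 - 15.27 = 1.90 g
Wet basis MC = 1.90 / 17.17 x 100 = 11.1%
Dry basis MC = 1.90 / 15.27 x 100 = 12.4%


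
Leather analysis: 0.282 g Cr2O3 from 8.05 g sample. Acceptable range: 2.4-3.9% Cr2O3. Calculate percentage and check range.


Cr2O3% = 0.282 / 8.05 x 100 = 3.50%
Acceptable range: 2.4 to 3.9%
Within range: Yes


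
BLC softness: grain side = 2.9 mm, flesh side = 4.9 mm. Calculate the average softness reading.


3.90 mm

Average = (2.9 + 4.9) / 2
Average = 3.90 mm


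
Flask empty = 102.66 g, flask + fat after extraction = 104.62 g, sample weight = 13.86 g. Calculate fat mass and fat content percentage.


Fat mass = 104.62 - 102.66 = 1.96 g
Fat% = 1.96 / 13.86 x 100 = 14.1%


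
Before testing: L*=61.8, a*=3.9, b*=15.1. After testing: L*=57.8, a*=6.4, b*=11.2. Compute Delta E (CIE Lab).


dL = 57.8 - 61.8 = -4.0
da = 6.4 - 3.9 = 2.5
db = 11.2 - 15.1 = -3.9
dE = sqrt((-4.0)^2 + (2.5)^2 + (-3.9)^2) = 6.12


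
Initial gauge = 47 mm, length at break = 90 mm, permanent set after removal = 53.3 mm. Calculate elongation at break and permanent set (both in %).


Elongation at break = 91.5%
Permanent set = 13.4%

Elongation at break = (90 - 47) / 47 x 100 = 91.5%
Permanent set = (53.3 - 47) / 47 x 100 = 13.4%


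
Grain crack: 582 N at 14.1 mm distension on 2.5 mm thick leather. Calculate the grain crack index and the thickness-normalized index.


Crack index = 582 / 14.1 = 41.3 N/mm
Normalized = 41.3 / 2.5 = 16.5 N/mm per mm


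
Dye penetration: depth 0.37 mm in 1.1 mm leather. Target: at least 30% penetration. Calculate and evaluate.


Penetration = 0.37 / 1.1 x 100 = 33.6%
Target: 30%
Meets target: Yes


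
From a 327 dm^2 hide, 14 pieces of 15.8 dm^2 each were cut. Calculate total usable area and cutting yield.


Usable area = 221.2 dm^2
Yield = 67.6%


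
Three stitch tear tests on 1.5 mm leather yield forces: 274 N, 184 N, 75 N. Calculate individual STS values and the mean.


STS1 = 182.7 N/mm
STS2 = 122.7 N/mm
STS3 = 50.0 N/mm
Mean = 118.5 N/mm

STS1 = 274 / 1.5 = 182.7 N/mm
STS2 = 184 / 1.5 = 122.7 N/mm
STS3 = 75 / 1.5 = 50.0 N/mm
Mean = (182.7 + 122.7 + 50.0) / 3 = 118.5 N/mm


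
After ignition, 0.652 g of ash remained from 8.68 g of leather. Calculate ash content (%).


7.51%

Ash% = 0.652 / 8.68 x 100
Ash% = 7.51%


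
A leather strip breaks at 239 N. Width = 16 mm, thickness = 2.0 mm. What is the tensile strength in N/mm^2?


7.47 N/mm^2

Cross-sectional area = 16 x 2.0 = 32.0 mm^2
Tensile strength = 239 / 32.0 = 7.47 N/mm^2


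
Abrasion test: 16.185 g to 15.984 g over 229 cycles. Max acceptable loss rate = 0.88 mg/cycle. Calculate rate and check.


Loss = 16.185 - 15.984 = 0.201 g
Rate = 0.201 g / 229 cycles x 1000 = 0.878 mg/cycle
Max = 0.88 mg/cycle
Passes: Yes


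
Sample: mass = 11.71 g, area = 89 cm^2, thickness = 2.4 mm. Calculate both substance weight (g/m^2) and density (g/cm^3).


Substance weight = 1315.7 g/m^2
Density = 0.548 g/cm^3

SW = 11.71 / 89 x 10000 = 1315.7 g/m^2
Volume = 89 x 2.4 / 10 = 21.36 cm^3
Density = 11.71 / 21.36 = 0.548 g/cm^3


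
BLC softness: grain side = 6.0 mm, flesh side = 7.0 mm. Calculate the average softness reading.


6.50 mm

Average = (6.0 + 7.0) / 2
Average = 6.50 mm


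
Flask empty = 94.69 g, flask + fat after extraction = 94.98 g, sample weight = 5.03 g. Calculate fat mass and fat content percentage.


Fat mass = 0.29 g
Fat content = 5.8%

Fat mass = 94.98 - 94.69 = 0.29 g
Fat% = 0.29 / 5.03 x 100 = 5.8%


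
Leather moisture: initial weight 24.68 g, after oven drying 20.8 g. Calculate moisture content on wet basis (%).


Moisture = 24.68 - 20.8 = 3.88 g
MC = 3.88 / 24.68 x 100 = 15.7%


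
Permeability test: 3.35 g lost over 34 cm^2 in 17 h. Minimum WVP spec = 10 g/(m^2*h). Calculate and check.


WVP = 57.96 g/(m^2*h)
Meets specification: Yes

WVP = 3.35 / (34 x 17) x 10000 = 57.96 g/(m^2*h)
Minimum: 10 g/(m^2*h)
Meets spec: Yes


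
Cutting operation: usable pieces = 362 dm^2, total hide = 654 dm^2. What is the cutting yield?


Yield = usable / total x 100
Yield = 362 / 654 x 100 = 55.4%


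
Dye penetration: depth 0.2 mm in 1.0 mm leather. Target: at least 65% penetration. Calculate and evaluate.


Penetration = 0.2 / 1.0 x 100 = 20.0%
Target: 65%
Meets target: No


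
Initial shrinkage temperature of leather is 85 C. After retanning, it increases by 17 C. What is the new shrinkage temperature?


New Ts = 85 + 17 = 102 C


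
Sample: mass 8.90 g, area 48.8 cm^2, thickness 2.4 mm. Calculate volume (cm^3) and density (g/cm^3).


Thickness in cm = 2.4 / 10 = 0.24 cm
Volume = 48.8 x 0.24 = 11.712 cm^3
Density = 8.90 / 11.712 = 0.760 g/cm^3


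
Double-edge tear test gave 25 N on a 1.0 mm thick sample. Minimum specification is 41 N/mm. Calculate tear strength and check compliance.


Tear strength = 25 / 1.0 = 25.0 N/mm
Required minimum = 41 N/mm
Compliant: No


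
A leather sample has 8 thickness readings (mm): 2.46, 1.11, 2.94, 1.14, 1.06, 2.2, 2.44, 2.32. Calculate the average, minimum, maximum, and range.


Sum = 15.67
Average = 15.67 / 8 = 1.96 mm
Minimum = 1.06 mm
Maximum = 2.94 mm
Range = 2.94 - 1.06 = 1.88 mm


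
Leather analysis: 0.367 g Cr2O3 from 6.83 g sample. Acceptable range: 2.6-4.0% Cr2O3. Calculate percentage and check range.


Cr2O3 = 5.37%
Within range: No

Cr2O3% = 0.367 / 6.83 x 100 = 5.37%
Acceptable range: 2.6 to 4.0%
Within range: No


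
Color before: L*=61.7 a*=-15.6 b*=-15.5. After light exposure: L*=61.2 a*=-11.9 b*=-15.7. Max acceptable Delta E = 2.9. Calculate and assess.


Delta E = 3.74
Passes: No

dL = -0.5, da = 3.7, db = -0.2
dE = sqrt((-0.5)^2 + (3.7)^2 + (-0.2)^2) = 3.74
Max = 2.9
Passes: No


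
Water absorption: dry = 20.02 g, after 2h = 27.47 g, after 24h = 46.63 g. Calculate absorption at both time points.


WA (2h) = (27.47 - 20.02) / 20.02 x 100 = 37.2%
WA (24h) = (46.63 - 20.02) / 20.02 x 100 = 132.9%


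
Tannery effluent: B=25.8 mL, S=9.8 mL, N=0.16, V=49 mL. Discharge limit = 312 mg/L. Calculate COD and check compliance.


COD = (25.8 - 9.8) x 0.16 x 8000 / 49 = 418.0 mg/L
Limit: 312 mg/L
Compliant: No


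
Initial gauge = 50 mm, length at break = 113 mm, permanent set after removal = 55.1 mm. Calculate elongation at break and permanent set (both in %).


Elongation at break = 126.0%
Permanent set = 10.2%

Elongation at break = (113 - 50) / 50 x 100 = 126.0%
Permanent set = (55.1 - 50) / 50 x 100 = 10.2%


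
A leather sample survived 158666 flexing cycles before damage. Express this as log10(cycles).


log10(158666) = 5.20


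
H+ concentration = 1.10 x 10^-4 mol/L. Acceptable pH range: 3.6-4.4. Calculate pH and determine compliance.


pH = 3.96
Compliant: Yes

pH = -log10(1.10 x 10^-4) = 3.96
Range: 3.6 to 4.4
Compliant: Yes


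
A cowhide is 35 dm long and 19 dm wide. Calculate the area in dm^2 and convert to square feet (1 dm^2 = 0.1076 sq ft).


665 dm^2
71.55 sq ft


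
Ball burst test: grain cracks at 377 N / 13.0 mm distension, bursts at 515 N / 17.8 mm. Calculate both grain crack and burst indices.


Crack index = 377 / 13.0 = 29.0 N/mm
Burst index = 515 / 17.8 = 28.9 N/mm


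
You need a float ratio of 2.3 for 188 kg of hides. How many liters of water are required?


Water = hide weight x target ratio
Water = 188 x 2.3 = 432.4 L


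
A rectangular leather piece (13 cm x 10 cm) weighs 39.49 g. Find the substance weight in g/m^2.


3037.7 g/m^2


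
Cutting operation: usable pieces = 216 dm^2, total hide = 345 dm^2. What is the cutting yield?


62.6%

Yield = usable / total x 100
Yield = 216 / 345 x 100 = 62.6%


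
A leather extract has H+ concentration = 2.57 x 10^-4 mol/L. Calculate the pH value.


pH = -log10[H+]
pH = -log10(2.57 x 10^-4) = 3.59


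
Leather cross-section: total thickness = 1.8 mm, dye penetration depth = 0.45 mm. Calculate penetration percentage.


25.0%

Penetration% = 0.45 / 1.8 x 100
Penetration = 25.0%


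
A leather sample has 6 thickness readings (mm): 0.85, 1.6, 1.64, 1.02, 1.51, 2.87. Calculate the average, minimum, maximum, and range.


Sum = 9.49
Average = 9.49 / 6 = 1.58 mm
Minimum = 0.85 mm
Maximum = 2.87 mm
Range = 2.87 - 0.85 = 2.02 mm


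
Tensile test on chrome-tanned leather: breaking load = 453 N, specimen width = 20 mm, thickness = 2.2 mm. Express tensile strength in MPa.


Cross-section = 20 x 2.2 = 44.0 mm^2
TS = 453 / 44.0 = 10.30 MPa
(1 N/mm^2 = 1 MPa)


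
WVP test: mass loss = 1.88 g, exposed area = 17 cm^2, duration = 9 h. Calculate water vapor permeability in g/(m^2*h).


WVP = mass_loss / (area x time) x 10000
WVP = 1.88 / (17 x 9) x 10000
WVP = 1.88 / 153 x 10000 = 122.88 g/(m^2*h)


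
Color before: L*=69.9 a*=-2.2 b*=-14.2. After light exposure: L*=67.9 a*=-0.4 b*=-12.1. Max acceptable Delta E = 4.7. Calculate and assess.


dL = -2.0, da = 1.8, db = 2.1
dE = sqrt((-2.0)^2 + (1.8)^2 + (2.1)^2) = 3.41
Max = 4.7
Passes: Yes


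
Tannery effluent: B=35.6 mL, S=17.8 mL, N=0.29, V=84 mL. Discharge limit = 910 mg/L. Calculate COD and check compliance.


COD = 491.6 mg/L
Compliant: Yes


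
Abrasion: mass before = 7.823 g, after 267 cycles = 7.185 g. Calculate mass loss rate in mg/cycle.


2.390 mg/cycle

Mass loss = 7.823 - 7.185 = 0.638 g
Rate = 0.638 / 267 x 1000 = 2.390 mg/cycle


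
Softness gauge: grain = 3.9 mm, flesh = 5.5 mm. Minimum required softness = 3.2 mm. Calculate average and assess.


Average = (3.9 + 5.5) / 2 = 4.70 mm
Minimum = 3.2 mm
Meets requirement: Yes


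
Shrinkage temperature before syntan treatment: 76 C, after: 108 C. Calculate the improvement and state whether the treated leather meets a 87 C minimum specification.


Improvement = 32 C
Meets 87 C spec: Yes


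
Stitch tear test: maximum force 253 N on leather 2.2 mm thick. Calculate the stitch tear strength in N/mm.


115.0 N/mm

Stitch tear strength = force / thickness
STS = 253 / 2.2 = 115.0 N/mm


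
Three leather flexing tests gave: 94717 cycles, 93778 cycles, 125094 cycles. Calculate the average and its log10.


Average = 104530 cycles
log10 = 5.02


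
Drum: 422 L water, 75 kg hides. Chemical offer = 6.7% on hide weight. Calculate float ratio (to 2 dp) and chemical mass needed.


Float ratio = 422 / 75 = 5.63
Chemical = 75 x 6.7 / 100 = 5.025 kg


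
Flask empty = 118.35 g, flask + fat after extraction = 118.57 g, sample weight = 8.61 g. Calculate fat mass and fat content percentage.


Fat mass = 118.57 - 118.35 = 0.22 g
Fat% = 0.22 / 8.61 x 100 = 2.6%


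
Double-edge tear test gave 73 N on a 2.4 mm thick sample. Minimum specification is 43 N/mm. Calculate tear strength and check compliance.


Tear strength = 73 / 2.4 = 30.4 N/mm
Required minimum = 43 N/mm
Compliant: No


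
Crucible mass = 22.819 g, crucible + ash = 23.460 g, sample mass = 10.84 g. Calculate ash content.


Ash mass = 0.641 g
Ash content = 5.91%

Ash mass = 23.460 - 22.819 = 0.641 g
Ash% = 0.641 / 10.84 x 100 = 5.91%


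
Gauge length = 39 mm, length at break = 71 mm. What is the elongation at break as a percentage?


Extension = 71 - 39 = 32 mm
Elongation = 32 / 39 x 100 = 82.1%


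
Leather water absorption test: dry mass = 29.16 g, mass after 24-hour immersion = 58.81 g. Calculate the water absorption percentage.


Water absorbed = 58.81 - 29.16 = 29.65 g
WA% = 29.65 / 29.16 x 100 = 101.7%


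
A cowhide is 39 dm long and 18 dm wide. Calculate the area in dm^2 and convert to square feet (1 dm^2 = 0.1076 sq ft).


Area = 39 x 18 = 702 dm^2
Conversion: 702 x 0.1076 = 75.54 sq ft


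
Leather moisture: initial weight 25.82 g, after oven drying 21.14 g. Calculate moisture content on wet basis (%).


18.1%


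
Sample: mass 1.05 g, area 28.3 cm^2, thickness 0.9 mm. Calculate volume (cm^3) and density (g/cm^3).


Thickness in cm = 0.9 / 10 = 0.09 cm
Volume = 28.3 x 0.09 = 2.547 cm^3
Density = 1.05 / 2.547 = 0.412 g/cm^3


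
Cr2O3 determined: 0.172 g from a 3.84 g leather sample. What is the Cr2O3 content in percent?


4.48%

Cr2O3% = 0.172 / 3.84 x 100
Cr2O3% = 4.48%


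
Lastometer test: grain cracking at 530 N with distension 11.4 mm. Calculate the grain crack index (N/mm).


Grain crack index = force / distension
Index = 530 / 11.4 = 46.5 N/mm


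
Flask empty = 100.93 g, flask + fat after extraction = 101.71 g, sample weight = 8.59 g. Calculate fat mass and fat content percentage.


Fat mass = 101.71 - 100.93 = 0.78 g
Fat% = 0.78 / 8.59 x 100 = 9.1%


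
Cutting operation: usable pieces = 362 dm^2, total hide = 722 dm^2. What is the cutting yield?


Yield = usable / total x 100
Yield = 362 / 722 x 100 = 50.1%


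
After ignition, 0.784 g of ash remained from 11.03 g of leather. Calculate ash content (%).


7.11%

Ash% = 0.784 / 11.03 x 100
Ash% = 7.11%


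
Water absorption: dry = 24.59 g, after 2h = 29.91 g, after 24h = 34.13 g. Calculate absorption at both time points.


2h absorption = 21.6%
24h absorption = 38.8%


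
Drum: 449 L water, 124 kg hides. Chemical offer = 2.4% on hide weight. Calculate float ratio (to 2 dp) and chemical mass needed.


Float ratio = 3.62
Chemical needed = 2.976 kg


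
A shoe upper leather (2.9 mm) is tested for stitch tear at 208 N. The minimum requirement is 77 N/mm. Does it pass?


STS = 71.7 N/mm
Passes: No

STS = 208 / 2.9 = 71.7 N/mm
Minimum required: 77 N/mm
Passes: No


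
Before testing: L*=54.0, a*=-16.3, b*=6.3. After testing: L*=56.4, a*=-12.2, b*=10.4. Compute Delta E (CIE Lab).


dL = 56.4 - 54.0 = 2.4
da = -12.2 - (-16.3) = 4.1
db = 10.4 - 6.3 = 4.1
dE = sqrt((2.4)^2 + (4.1)^2 + (4.1)^2) = 6.28


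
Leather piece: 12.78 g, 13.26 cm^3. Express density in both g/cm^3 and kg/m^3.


0.964 g/cm^3
964 kg/m^3


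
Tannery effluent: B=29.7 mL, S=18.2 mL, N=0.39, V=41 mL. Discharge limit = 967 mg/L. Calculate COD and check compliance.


COD = 875.1 mg/L
Compliant: Yes


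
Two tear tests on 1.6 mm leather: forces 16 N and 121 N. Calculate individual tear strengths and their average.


Tear 1 = 16 / 1.6 = 10.0 N/mm
Tear 2 = 121 / 1.6 = 75.6 N/mm
Average = (10.0 + 75.6) / 2 = 42.8 N/mm


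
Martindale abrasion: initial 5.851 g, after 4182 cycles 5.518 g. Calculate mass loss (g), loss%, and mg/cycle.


Mass loss = 0.333 g
Loss = 5.69%
Rate = 0.080 mg/cycle

Loss = 5.851 - 5.518 = 0.333 g
Loss% = 0.333 / 5.851 x 100 = 5.69%
Rate = 0.333 / 4182 x 1000 = 0.080 mg/cycle


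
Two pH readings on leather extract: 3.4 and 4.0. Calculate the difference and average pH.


Difference = 0.6
Average pH = 3.70


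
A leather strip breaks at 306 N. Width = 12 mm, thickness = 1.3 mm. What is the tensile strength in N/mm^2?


19.62 N/mm^2

Cross-sectional area = 12 x 1.3 = 15.6 mm^2
Tensile strength = 306 / 15.6 = 19.62 N/mm^2


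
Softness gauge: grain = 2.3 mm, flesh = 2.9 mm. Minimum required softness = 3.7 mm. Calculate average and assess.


Average = (2.3 + 2.9) / 2 = 2.60 mm
Minimum = 3.7 mm
Meets requirement: No


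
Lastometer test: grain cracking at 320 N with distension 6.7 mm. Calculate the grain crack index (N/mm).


Grain crack index = force / distension
Index = 320 / 6.7 = 47.8 N/mm


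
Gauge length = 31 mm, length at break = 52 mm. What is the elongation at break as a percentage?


67.7%

Extension = 52 - 31 = 21 mm
Elongation = 21 / 31 x 100 = 67.7%


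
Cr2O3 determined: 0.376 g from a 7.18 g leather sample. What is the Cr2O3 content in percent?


Cr2O3% = 0.376 / 7.18 x 100
Cr2O3% = 5.24%


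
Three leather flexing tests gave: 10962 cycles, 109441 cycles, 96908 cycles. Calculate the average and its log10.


Average = (10962 + 109441 + 96908) / 3 = 72437 cycles
log10(72437) = 4.86


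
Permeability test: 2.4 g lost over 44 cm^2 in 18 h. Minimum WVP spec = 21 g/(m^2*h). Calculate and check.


WVP = 30.30 g/(m^2*h)
Meets specification: Yes


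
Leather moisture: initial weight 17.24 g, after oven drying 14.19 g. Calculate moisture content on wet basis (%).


Moisture = 17.24 - 14.19 = 3.05 g
MC = 3.05 / 17.24 x 100 = 17.7%


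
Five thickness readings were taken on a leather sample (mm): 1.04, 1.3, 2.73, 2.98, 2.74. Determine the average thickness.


Sum = 1.04 + 1.3 + 2.73 + 2.98 + 2.74 = 10.79
Average = 10.79 / 5 = 2.16 mm


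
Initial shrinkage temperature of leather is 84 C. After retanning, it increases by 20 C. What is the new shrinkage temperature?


104 C

New Ts = 84 + 20 = 104 C
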